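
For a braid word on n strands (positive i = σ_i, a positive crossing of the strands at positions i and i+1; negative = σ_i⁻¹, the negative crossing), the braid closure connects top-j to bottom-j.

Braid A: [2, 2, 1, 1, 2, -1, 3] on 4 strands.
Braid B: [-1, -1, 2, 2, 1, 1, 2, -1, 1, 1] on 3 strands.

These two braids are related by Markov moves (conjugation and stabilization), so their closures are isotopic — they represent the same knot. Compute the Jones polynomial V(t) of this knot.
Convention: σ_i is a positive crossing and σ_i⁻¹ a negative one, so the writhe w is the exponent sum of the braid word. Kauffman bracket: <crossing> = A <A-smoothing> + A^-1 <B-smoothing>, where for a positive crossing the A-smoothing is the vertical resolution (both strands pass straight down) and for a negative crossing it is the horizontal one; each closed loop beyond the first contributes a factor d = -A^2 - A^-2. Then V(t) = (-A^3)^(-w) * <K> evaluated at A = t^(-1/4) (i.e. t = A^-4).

-t^6 + t^5 - t^4 + 2*t^3 - t^2 + t

Derivation:
Markov-equivalent braids have isotopic closures, hence identical knot invariants. Strip the Markov moves from each word to reach a common short braid β, then compute V(t) once on β.
Braid A: s2 s2 s1 s1 s2 s1^-1 s3 on 4 strands reduces by inverse Markov moves (closure unchanged at each step):
  Destabilize: the word has the form β·s3 where s3 occurs only as the final letter (β ∈ B_3); drop it and the last strand → 3 strands.
Reduced to β = s2 s2 s1 s1 s2 s1^-1 on 3 strands, 6 crossings.
Braid B: s1^-1 s1^-1 s2 s2 s1 s1 s2 s1^-1 s1 s1 on 3 strands reduces by inverse Markov moves (closure unchanged at each step):
  Deconjugate: the word is γ·β·γ⁻¹ with γ = s1^-1 (prefix) and γ⁻¹ = s1 (suffix); strip both.
  Deconjugate: the word is γ·β·γ⁻¹ with γ = s1^-1 (prefix) and γ⁻¹ = s1 (suffix); strip both.
Reduced to β = s2 s2 s1 s1 s2 s1^-1 on 3 strands, 6 crossings.
Both give the same β = s2 s2 s1 s1 s2 s1^-1 on 3 strands, so one state sum suffices:
Braid: s2 s2 s1 s1 s2 s1^-1 on 3 strands, 6 crossings.
Writhe w = (#positive) - (#negative) = 5 - 1 = 4.
Enumerate smoothing states for the bracket polynomial. There are 2^6 = 64 states.
Smooth each crossing (0=||, 1=⌣⌢); contribution A^(Σ sign_k(1-2s_k)) * d^(L-1).
Tabulate the states by total A-exponent and number of loops L (A-exp: L × count):
  A^6: L=2 ×1
  A^4: L=1 ×3, L=3 ×3
  A^2: L=2 ×14, L=4 ×1
  A^0: L=1 ×10, L=3 ×10
  A^-2: L=2 ×13, L=4 ×2
  A^-4: L=3 ×6
  A^-6: L=4 ×1
Each group contributes A^e * Σ count * d^(L-1):
Powers of d = -A^2 - A^-2: d^2 = A^4 + 2 + A^-4; d^3 = -A^6 - 3*A^2 - 3*A^-2 - A^-6.
  A^6 * (d) = -A^8 - A^4
  A^4 * (3 + 3*d^2) = 3*A^8 + 9*A^4 + 3
  A^2 * (14*d + d^3) = -A^8 - 17*A^4 - 17 - A^-4
  A^0 * (10 + 10*d^2) = 10*A^4 + 30 + 10*A^-4
  A^-2 * (13*d + 2*d^3) = -2*A^4 - 19 - 19*A^-4 - 2*A^-8
  A^-4 * (6*d^2) = 6 + 12*A^-4 + 6*A^-8
  A^-6 * (d^3) = -1 - 3*A^-4 - 3*A^-8 - A^-12
Summing the groups: <K> = A^8 - A^4 + 2 - A^-4 + A^-8 - A^-12
Normalise by the writhe: (-A^3)^(-w) = (-A^3)^(-4) = A^-12, so f(A) = A^-12 * <K> = A^-4 - A^-8 + 2*A^-12 - A^-16 + A^-20 - A^-24.
Substitute A = t^(-1/4), i.e. A^e → t^(-e/4): V(t) = -t^6 + t^5 - t^4 + 2*t^3 - t^2 + t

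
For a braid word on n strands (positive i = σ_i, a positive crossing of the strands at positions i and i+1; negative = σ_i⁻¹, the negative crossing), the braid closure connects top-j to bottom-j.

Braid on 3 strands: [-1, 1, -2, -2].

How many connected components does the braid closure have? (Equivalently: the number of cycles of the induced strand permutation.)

3

Derivation:
Track the strand permutation on 3 strands, starting from identity.
  step 1: s1^-1 swaps positions 1,2 -> [2 1 3]
  step 2: s1 swaps positions 1,2 -> [1 2 3]
  step 3: s2^-1 swaps positions 2,3 -> [1 3 2]
  step 4: s2^-1 swaps positions 2,3 -> [1 2 3]
Final permutation (position -> original strand): [1 2 3]
Closure components = cycle count of this permutation = 3.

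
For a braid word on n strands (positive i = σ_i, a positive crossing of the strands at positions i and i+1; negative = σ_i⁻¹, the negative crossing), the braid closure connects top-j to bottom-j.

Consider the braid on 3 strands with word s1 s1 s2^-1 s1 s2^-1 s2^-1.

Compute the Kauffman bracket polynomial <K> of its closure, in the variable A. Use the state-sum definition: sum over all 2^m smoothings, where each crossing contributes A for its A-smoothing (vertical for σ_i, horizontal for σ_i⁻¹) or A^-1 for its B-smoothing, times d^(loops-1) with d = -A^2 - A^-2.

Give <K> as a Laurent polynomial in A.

Braid: s1 s1 s2^-1 s1 s2^-1 s2^-1 on 3 strands, 6 crossings.
Writhe w = (#positive) - (#negative) = 3 - 3 = 0.
Enumerate smoothing states for the bracket polynomial. There are 2^6 = 64 states.
Each crossing splits two ways (0=vertical, 1=horizontal). The state's weight is A^(#A-smoothings - #B-smoothings) * d^(loops - 1).
Tabulate the states by total A-exponent and number of loops L (A-exp: L × count):
  A^6: L=4 ×1
  A^4: L=3 ×6
  A^2: L=2 ×14, L=4 ×1
  A^0: L=1 ×13, L=3 ×7
  A^-2: L=2 ×14, L=4 ×1
  A^-4: L=3 ×6
  A^-6: L=4 ×1
Each group contributes A^e * Σ count * d^(L-1):
Powers of d = -A^2 - A^-2: d^2 = A^4 + 2 + A^-4; d^3 = -A^6 - 3*A^2 - 3*A^-2 - A^-6.
  A^6 * (d^3) = -A^12 - 3*A^8 - 3*A^4 - 1
  A^4 * (6*d^2) = 6*A^8 + 12*A^4 + 6
  A^2 * (14*d + d^3) = -A^8 - 17*A^4 - 17 - A^-4
  A^0 * (13 + 7*d^2) = 7*A^4 + 27 + 7*A^-4
  A^-2 * (14*d + d^3) = -A^4 - 17 - 17*A^-4 - A^-8
  A^-4 * (6*d^2) = 6 + 12*A^-4 + 6*A^-8
  A^-6 * (d^3) = -1 - 3*A^-4 - 3*A^-8 - A^-12
Summing the groups: <K> = -A^12 + 2*A^8 - 2*A^4 + 3 - 2*A^-4 + 2*A^-8 - A^-12

Answer: -A^12 + 2*A^8 - 2*A^4 + 3 - 2*A^-4 + 2*A^-8 - A^-12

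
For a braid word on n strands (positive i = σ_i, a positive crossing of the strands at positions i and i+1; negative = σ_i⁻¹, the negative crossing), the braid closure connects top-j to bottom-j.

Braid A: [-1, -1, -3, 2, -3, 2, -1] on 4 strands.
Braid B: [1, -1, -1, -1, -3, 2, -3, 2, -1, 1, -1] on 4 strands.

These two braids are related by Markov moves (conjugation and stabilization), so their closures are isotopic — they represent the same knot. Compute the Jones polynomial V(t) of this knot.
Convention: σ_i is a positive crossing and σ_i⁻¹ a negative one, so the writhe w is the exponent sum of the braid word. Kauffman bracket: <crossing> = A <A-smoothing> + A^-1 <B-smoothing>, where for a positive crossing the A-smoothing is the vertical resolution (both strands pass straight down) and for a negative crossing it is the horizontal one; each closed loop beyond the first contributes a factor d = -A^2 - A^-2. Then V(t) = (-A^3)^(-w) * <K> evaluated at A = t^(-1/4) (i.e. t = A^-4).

t - 1 + 2*t^-1 - 3*t^-2 + 3*t^-3 - 2*t^-4 + 2*t^-5 - t^-6

Derivation:
Markov-equivalent braids have isotopic closures, hence identical knot invariants. Strip the Markov moves from each word to reach a common short braid β, then compute V(t) once on β.
Braid A: s1^-1 s1^-1 s3^-1 s2 s3^-1 s2 s1^-1 on 4 strands has no conjugating prefix/suffix or stabilization to strip; take β = s1^-1 s1^-1 s3^-1 s2 s3^-1 s2 s1^-1.
Braid B: s1 s1^-1 s1^-1 s1^-1 s3^-1 s2 s3^-1 s2 s1^-1 s1 s1^-1 on 4 strands reduces by inverse Markov moves (closure unchanged at each step):
  Deconjugate: the word is γ·β·γ⁻¹ with γ = s1 s1^-1 (prefix) and γ⁻¹ = s1 s1^-1 (suffix); strip both.
Reduced to β = s1^-1 s1^-1 s3^-1 s2 s3^-1 s2 s1^-1 on 4 strands, 7 crossings.
Both give the same β = s1^-1 s1^-1 s3^-1 s2 s3^-1 s2 s1^-1 on 4 strands, so one state sum suffices:
Braid: s1^-1 s1^-1 s3^-1 s2 s3^-1 s2 s1^-1 on 4 strands, 7 crossings.
Writhe w = (#positive) - (#negative) = 2 - 5 = -3.
Computing the Kauffman bracket via state sum. There are 2^7 = 128 states.
Each crossing splits two ways (0=vertical, 1=horizontal). The state's weight is A^(#A-smoothings - #B-smoothings) * d^(loops - 1).
Tabulate the states by total A-exponent and number of loops L (A-exp: L × count):
  A^7: L=5 ×1
  A^5: L=4 ×7
  A^3: L=3 ×20, L=5 ×1
  A^1: L=2 ×27, L=4 ×8
  A^-1: L=1 ×15, L=3 ×19, L=5 ×1
  A^-3: L=2 ×17, L=4 ×4
  A^-5: L=3 ×7
  A^-7: L=4 ×1
Each group contributes A^e * Σ count * d^(L-1):
Powers of d = -A^2 - A^-2: d^2 = A^4 + 2 + A^-4; d^3 = -A^6 - 3*A^2 - 3*A^-2 - A^-6; d^4 = A^8 + 4*A^4 + 6 + 4*A^-4 + A^-8.
  A^7 * (d^4) = A^15 + 4*A^11 + 6*A^7 + 4*A^3 + A^-1
  A^5 * (7*d^3) = -7*A^11 - 21*A^7 - 21*A^3 - 7*A^-1
  A^3 * (20*d^2 + d^4) = A^11 + 24*A^7 + 46*A^3 + 24*A^-1 + A^-5
  A^1 * (27*d + 8*d^3) = -8*A^7 - 51*A^3 - 51*A^-1 - 8*A^-5
  A^-1 * (15 + 19*d^2 + d^4) = A^7 + 23*A^3 + 59*A^-1 + 23*A^-5 + A^-9
  A^-3 * (17*d + 4*d^3) = -4*A^3 - 29*A^-1 - 29*A^-5 - 4*A^-9
  A^-5 * (7*d^2) = 7*A^-1 + 14*A^-5 + 7*A^-9
  A^-7 * (d^3) = -A^-1 - 3*A^-5 - 3*A^-9 - A^-13
Summing the groups: <K> = A^15 - 2*A^11 + 2*A^7 - 3*A^3 + 3*A^-1 - 2*A^-5 + A^-9 - A^-13
Normalise by the writhe: (-A^3)^(-w) = (-A^3)^(3) = -A^9, so f(A) = -A^9 * <K> = -A^24 + 2*A^20 - 2*A^16 + 3*A^12 - 3*A^8 + 2*A^4 - 1 + A^-4.
Substitute A = t^(-1/4), i.e. A^e → t^(-e/4): V(t) = t - 1 + 2*t^-1 - 3*t^-2 + 3*t^-3 - 2*t^-4 + 2*t^-5 - t^-6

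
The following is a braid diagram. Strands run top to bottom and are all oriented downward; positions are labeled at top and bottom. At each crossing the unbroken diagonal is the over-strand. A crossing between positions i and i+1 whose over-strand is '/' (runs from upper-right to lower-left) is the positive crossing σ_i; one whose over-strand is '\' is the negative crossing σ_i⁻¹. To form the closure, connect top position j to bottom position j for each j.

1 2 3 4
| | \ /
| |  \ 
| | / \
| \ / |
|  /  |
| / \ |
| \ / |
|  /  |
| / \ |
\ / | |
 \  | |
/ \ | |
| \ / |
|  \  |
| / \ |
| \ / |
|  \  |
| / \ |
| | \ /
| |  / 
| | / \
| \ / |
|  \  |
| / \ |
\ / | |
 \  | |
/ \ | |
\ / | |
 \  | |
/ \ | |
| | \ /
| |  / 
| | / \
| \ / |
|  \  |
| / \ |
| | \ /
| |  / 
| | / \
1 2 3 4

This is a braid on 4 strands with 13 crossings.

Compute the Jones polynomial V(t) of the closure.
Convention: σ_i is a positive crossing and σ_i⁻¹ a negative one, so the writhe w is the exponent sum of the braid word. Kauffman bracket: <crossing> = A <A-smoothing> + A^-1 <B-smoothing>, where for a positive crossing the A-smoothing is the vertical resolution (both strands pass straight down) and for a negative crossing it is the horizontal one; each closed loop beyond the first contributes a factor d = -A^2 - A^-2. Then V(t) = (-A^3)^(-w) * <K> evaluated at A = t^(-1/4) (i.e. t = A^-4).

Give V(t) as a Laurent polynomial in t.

t - 2 + 4*t^-1 - 5*t^-2 + 6*t^-3 - 5*t^-4 + 4*t^-5 - 3*t^-6 + t^-7

Derivation:
Reading the diagram top to bottom ('/'-over between positions i,i+1 = s_i, '\'-over = s_i^-1): braid word = s3^-1 s2 s2 s1^-1 s2^-1 s2^-1 s3 s2^-1 s1^-1 s1^-1 s3 s2^-1 s3.
The presented braid s3^-1 s2 s2 s1^-1 s2^-1 s2^-1 s3 s2^-1 s1^-1 s1^-1 s3 s2^-1 s3 on 4 strands reduces by inverse Markov moves (closure unchanged at each step):
  Deconjugate: the word is γ·β·γ⁻¹ with γ = s3^-1 s2 (prefix) and γ⁻¹ = s2^-1 s3 (suffix); strip both.
Reduced to β = s2 s1^-1 s2^-1 s2^-1 s3 s2^-1 s1^-1 s1^-1 s3 on 4 strands, 9 crossings.
Compute on β:
Braid: s2 s1^-1 s2^-1 s2^-1 s3 s2^-1 s1^-1 s1^-1 s3 on 4 strands, 9 crossings.
Writhe w = (#positive) - (#negative) = 3 - 6 = -3.
Enumerate smoothing states for the bracket polynomial. There are 2^9 = 512 states.
For each crossing: s=0 is the vertical smoothing, s=1 horizontal. Crossing k contributes A^(sign_k * (1 - 2*s_k)); loop factor d = -A^2 - A^-2.
Tabulate the states by total A-exponent and number of loops L (A-exp: L × count):
  A^9: L=6 ×1
  A^7: L=5 ×9
  A^5: L=4 ×35, L=6 ×1
  A^3: L=3 ×73, L=5 ×11
  A^1: L=2 ×82, L=4 ×43, L=6 ×1
  A^-1: L=1 ×40, L=3 ×79, L=5 ×7
  A^-3: L=2 ×63, L=4 ×21
  A^-5: L=1 ×9, L=3 ×26, L=5 ×1
  A^-7: L=2 ×6, L=4 ×3
  A^-9: L=3 ×1
Each group contributes A^e * Σ count * d^(L-1):
Powers of d = -A^2 - A^-2: d^2 = A^4 + 2 + A^-4; d^3 = -A^6 - 3*A^2 - 3*A^-2 - A^-6; d^4 = A^8 + 4*A^4 + 6 + 4*A^-4 + A^-8; d^5 = -A^10 - 5*A^6 - 10*A^2 - 10*A^-2 - 5*A^-6 - A^-10.
  A^9 * (d^5) = -A^19 - 5*A^15 - 10*A^11 - 10*A^7 - 5*A^3 - A^-1
  A^7 * (9*d^4) = 9*A^15 + 36*A^11 + 54*A^7 + 36*A^3 + 9*A^-1
  A^5 * (35*d^3 + d^5) = -A^15 - 40*A^11 - 115*A^7 - 115*A^3 - 40*A^-1 - A^-5
  A^3 * (73*d^2 + 11*d^4) = 11*A^11 + 117*A^7 + 212*A^3 + 117*A^-1 + 11*A^-5
  A^1 * (82*d + 43*d^3 + d^5) = -A^11 - 48*A^7 - 221*A^3 - 221*A^-1 - 48*A^-5 - A^-9
  A^-1 * (40 + 79*d^2 + 7*d^4) = 7*A^7 + 107*A^3 + 240*A^-1 + 107*A^-5 + 7*A^-9
  A^-3 * (63*d + 21*d^3) = -21*A^3 - 126*A^-1 - 126*A^-5 - 21*A^-9
  A^-5 * (9 + 26*d^2 + d^4) = A^3 + 30*A^-1 + 67*A^-5 + 30*A^-9 + A^-13
  A^-7 * (6*d + 3*d^3) = -3*A^-1 - 15*A^-5 - 15*A^-9 - 3*A^-13
  A^-9 * (d^2) = A^-5 + 2*A^-9 + A^-13
Summing the groups: <K> = -A^19 + 3*A^15 - 4*A^11 + 5*A^7 - 6*A^3 + 5*A^-1 - 4*A^-5 + 2*A^-9 - A^-13
Normalise by the writhe: (-A^3)^(-w) = (-A^3)^(3) = -A^9, so f(A) = -A^9 * <K> = A^28 - 3*A^24 + 4*A^20 - 5*A^16 + 6*A^12 - 5*A^8 + 4*A^4 - 2 + A^-4.
Substitute A = t^(-1/4), i.e. A^e → t^(-e/4): V(t) = t - 2 + 4*t^-1 - 5*t^-2 + 6*t^-3 - 5*t^-4 + 4*t^-5 - 3*t^-6 + t^-7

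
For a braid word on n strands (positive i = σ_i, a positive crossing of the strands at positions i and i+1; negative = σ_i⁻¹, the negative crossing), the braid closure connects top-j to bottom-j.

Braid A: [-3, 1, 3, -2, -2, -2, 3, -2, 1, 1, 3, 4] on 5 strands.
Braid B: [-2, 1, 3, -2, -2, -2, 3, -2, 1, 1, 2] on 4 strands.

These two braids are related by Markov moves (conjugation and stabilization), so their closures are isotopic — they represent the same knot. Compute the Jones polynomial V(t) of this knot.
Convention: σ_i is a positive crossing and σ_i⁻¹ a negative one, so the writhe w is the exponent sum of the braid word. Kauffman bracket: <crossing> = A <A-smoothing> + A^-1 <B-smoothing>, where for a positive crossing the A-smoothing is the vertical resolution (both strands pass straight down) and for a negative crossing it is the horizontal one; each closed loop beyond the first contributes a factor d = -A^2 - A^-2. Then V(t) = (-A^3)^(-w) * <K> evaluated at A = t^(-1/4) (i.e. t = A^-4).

-t^5 + 2*t^4 - 3*t^3 + 5*t^2 - 5*t + 6 - 5*t^-1 + 3*t^-2 - 2*t^-3 + t^-4

Derivation:
Markov-equivalent braids have isotopic closures, hence identical knot invariants. Strip the Markov moves from each word to reach a common short braid β, then compute V(t) once on β.
Braid A: s3^-1 s1 s3 s2^-1 s2^-1 s2^-1 s3 s2^-1 s1 s1 s3 s4 on 5 strands reduces by inverse Markov moves (closure unchanged at each step):
  Destabilize: the word has the form β·s4 where s4 occurs only as the final letter (β ∈ B_4); drop it and the last strand → 4 strands.
  Deconjugate: the word is γ·β·γ⁻¹ with γ = s3^-1 (prefix) and γ⁻¹ = s3 (suffix); strip both.
Reduced to β = s1 s3 s2^-1 s2^-1 s2^-1 s3 s2^-1 s1 s1 on 4 strands, 9 crossings.
Braid B: s2^-1 s1 s3 s2^-1 s2^-1 s2^-1 s3 s2^-1 s1 s1 s2 on 4 strands reduces by inverse Markov moves (closure unchanged at each step):
  Deconjugate: the word is γ·β·γ⁻¹ with γ = s2^-1 (prefix) and γ⁻¹ = s2 (suffix); strip both.
Reduced to β = s1 s3 s2^-1 s2^-1 s2^-1 s3 s2^-1 s1 s1 on 4 strands, 9 crossings.
Both give the same β = s1 s3 s2^-1 s2^-1 s2^-1 s3 s2^-1 s1 s1 on 4 strands, so one state sum suffices:
Braid: s1 s3 s2^-1 s2^-1 s2^-1 s3 s2^-1 s1 s1 on 4 strands, 9 crossings.
Writhe w = (#positive) - (#negative) = 5 - 4 = 1.
Computing the Kauffman bracket via state sum. There are 2^9 = 512 states.
Smooth each crossing (0=||, 1=⌣⌢); contribution A^(Σ sign_k(1-2s_k)) * d^(L-1).
Tabulate the states by total A-exponent and number of loops L (A-exp: L × count):
  A^9: L=6 ×1
  A^7: L=5 ×9
  A^5: L=4 ×33, L=6 ×3
  A^3: L=3 ×64, L=5 ×19, L=7 ×1
  A^1: L=2 ×68, L=4 ×52, L=6 ×6
  A^-1: L=1 ×33, L=3 ×75, L=5 ×18
  A^-3: L=2 ×51, L=4 ×32, L=6 ×1
  A^-5: L=3 ×32, L=5 ×4
  A^-7: L=4 ×9
  A^-9: L=5 ×1
Each group contributes A^e * Σ count * d^(L-1):
Powers of d = -A^2 - A^-2: d^2 = A^4 + 2 + A^-4; d^3 = -A^6 - 3*A^2 - 3*A^-2 - A^-6; d^4 = A^8 + 4*A^4 + 6 + 4*A^-4 + A^-8; d^5 = -A^10 - 5*A^6 - 10*A^2 - 10*A^-2 - 5*A^-6 - A^-10; d^6 = A^12 + 6*A^8 + 15*A^4 + 20 + 15*A^-4 + 6*A^-8 + A^-12.
  A^9 * (d^5) = -A^19 - 5*A^15 - 10*A^11 - 10*A^7 - 5*A^3 - A^-1
  A^7 * (9*d^4) = 9*A^15 + 36*A^11 + 54*A^7 + 36*A^3 + 9*A^-1
  A^5 * (33*d^3 + 3*d^5) = -3*A^15 - 48*A^11 - 129*A^7 - 129*A^3 - 48*A^-1 - 3*A^-5
  A^3 * (64*d^2 + 19*d^4 + d^6) = A^15 + 25*A^11 + 155*A^7 + 262*A^3 + 155*A^-1 + 25*A^-5 + A^-9
  A^1 * (68*d + 52*d^3 + 6*d^5) = -6*A^11 - 82*A^7 - 284*A^3 - 284*A^-1 - 82*A^-5 - 6*A^-9
  A^-1 * (33 + 75*d^2 + 18*d^4) = 18*A^7 + 147*A^3 + 291*A^-1 + 147*A^-5 + 18*A^-9
  A^-3 * (51*d + 32*d^3 + d^5) = -A^7 - 37*A^3 - 157*A^-1 - 157*A^-5 - 37*A^-9 - A^-13
  A^-5 * (32*d^2 + 4*d^4) = 4*A^3 + 48*A^-1 + 88*A^-5 + 48*A^-9 + 4*A^-13
  A^-7 * (9*d^3) = -9*A^-1 - 27*A^-5 - 27*A^-9 - 9*A^-13
  A^-9 * (d^4) = A^-1 + 4*A^-5 + 6*A^-9 + 4*A^-13 + A^-17
Summing the groups: <K> = -A^19 + 2*A^15 - 3*A^11 + 5*A^7 - 6*A^3 + 5*A^-1 - 5*A^-5 + 3*A^-9 - 2*A^-13 + A^-17
Normalise by the writhe: (-A^3)^(-w) = (-A^3)^(-1) = -A^-3, so f(A) = -A^-3 * <K> = A^16 - 2*A^12 + 3*A^8 - 5*A^4 + 6 - 5*A^-4 + 5*A^-8 - 3*A^-12 + 2*A^-16 - A^-20.
Substitute A = t^(-1/4), i.e. A^e → t^(-e/4): V(t) = -t^5 + 2*t^4 - 3*t^3 + 5*t^2 - 5*t + 6 - 5*t^-1 + 3*t^-2 - 2*t^-3 + t^-4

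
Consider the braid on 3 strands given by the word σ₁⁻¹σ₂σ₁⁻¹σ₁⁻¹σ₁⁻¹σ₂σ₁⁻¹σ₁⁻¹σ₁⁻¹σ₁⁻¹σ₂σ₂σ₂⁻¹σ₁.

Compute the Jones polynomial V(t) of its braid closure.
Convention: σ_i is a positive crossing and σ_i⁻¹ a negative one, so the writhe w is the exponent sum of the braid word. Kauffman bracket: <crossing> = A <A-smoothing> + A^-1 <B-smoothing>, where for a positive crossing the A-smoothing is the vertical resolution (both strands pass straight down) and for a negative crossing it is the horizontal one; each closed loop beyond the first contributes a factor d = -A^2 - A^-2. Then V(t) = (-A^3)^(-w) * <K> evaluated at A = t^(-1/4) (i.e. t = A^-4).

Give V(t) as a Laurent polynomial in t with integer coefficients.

-t + 2 - 3*t^-1 + 6*t^-2 - 6*t^-3 + 7*t^-4 - 7*t^-5 + 6*t^-6 - 4*t^-7 + 2*t^-8 - t^-9

Derivation:
The presented braid s1^-1 s2 s1^-1 s1^-1 s1^-1 s2 s1^-1 s1^-1 s1^-1 s1^-1 s2 s2 s2^-1 s1 on 3 strands reduces by inverse Markov moves (closure unchanged at each step):
  Deconjugate: the word is γ·β·γ⁻¹ with γ = s1^-1 s2 (prefix) and γ⁻¹ = s2^-1 s1 (suffix); strip both.
Reduced to β = s1^-1 s1^-1 s1^-1 s2 s1^-1 s1^-1 s1^-1 s1^-1 s2 s2 on 3 strands, 10 crossings.
Compute on β:
Braid: s1^-1 s1^-1 s1^-1 s2 s1^-1 s1^-1 s1^-1 s1^-1 s2 s2 on 3 strands, 10 crossings.
Writhe w = (#positive) - (#negative) = 3 - 7 = -4.
Computing the Kauffman bracket via state sum. There are 2^10 = 1024 states.
Each crossing splits two ways (0=vertical, 1=horizontal). The state's weight is A^(#A-smoothings - #B-smoothings) * d^(loops - 1).
Tabulate the states by total A-exponent and number of loops L (A-exp: L × count):
  A^10: L=8 ×1
  A^8: L=7 ×10
  A^6: L=6 ×44, L=8 ×1
  A^4: L=5 ×112, L=7 ×8
  A^2: L=4 ×182, L=6 ×28
  A^0: L=3 ×194, L=5 ×58
  A^-2: L=2 ×130, L=4 ×79, L=6 ×1
  A^-4: L=1 ×45, L=3 ×70, L=5 ×5
  A^-6: L=2 ×36, L=4 ×9
  A^-8: L=3 ×10
  A^-10: L=4 ×1
Each group contributes A^e * Σ count * d^(L-1):
Powers of d = -A^2 - A^-2: d^2 = A^4 + 2 + A^-4; d^3 = -A^6 - 3*A^2 - 3*A^-2 - A^-6; d^4 = A^8 + 4*A^4 + 6 + 4*A^-4 + A^-8; d^5 = -A^10 - 5*A^6 - 10*A^2 - 10*A^-2 - 5*A^-6 - A^-10; d^6 = A^12 + 6*A^8 + 15*A^4 + 20 + 15*A^-4 + 6*A^-8 + A^-12; d^7 = -A^14 - 7*A^10 - 21*A^6 - 35*A^2 - 35*A^-2 - 21*A^-6 - 7*A^-10 - A^-14.
  A^10 * (d^7) = -A^24 - 7*A^20 - 21*A^16 - 35*A^12 - 35*A^8 - 21*A^4 - 7 - A^-4
  A^8 * (10*d^6) = 10*A^20 + 60*A^16 + 150*A^12 + 200*A^8 + 150*A^4 + 60 + 10*A^-4
  A^6 * (44*d^5 + d^7) = -A^20 - 51*A^16 - 241*A^12 - 475*A^8 - 475*A^4 - 241 - 51*A^-4 - A^-8
  A^4 * (112*d^4 + 8*d^6) = 8*A^16 + 160*A^12 + 568*A^8 + 832*A^4 + 568 + 160*A^-4 + 8*A^-8
  A^2 * (182*d^3 + 28*d^5) = -28*A^12 - 322*A^8 - 826*A^4 - 826 - 322*A^-4 - 28*A^-8
  A^0 * (194*d^2 + 58*d^4) = 58*A^8 + 426*A^4 + 736 + 426*A^-4 + 58*A^-8
  A^-2 * (130*d + 79*d^3 + d^5) = -A^8 - 84*A^4 - 377 - 377*A^-4 - 84*A^-8 - A^-12
  A^-4 * (45 + 70*d^2 + 5*d^4) = 5*A^4 + 90 + 215*A^-4 + 90*A^-8 + 5*A^-12
  A^-6 * (36*d + 9*d^3) = -9 - 63*A^-4 - 63*A^-8 - 9*A^-12
  A^-8 * (10*d^2) = 10*A^-4 + 20*A^-8 + 10*A^-12
  A^-10 * (d^3) = -A^-4 - 3*A^-8 - 3*A^-12 - A^-16
Summing the groups: <K> = -A^24 + 2*A^20 - 4*A^16 + 6*A^12 - 7*A^8 + 7*A^4 - 6 + 6*A^-4 - 3*A^-8 + 2*A^-12 - A^-16
Normalise by the writhe: (-A^3)^(-w) = (-A^3)^(4) = A^12, so f(A) = A^12 * <K> = -A^36 + 2*A^32 - 4*A^28 + 6*A^24 - 7*A^20 + 7*A^16 - 6*A^12 + 6*A^8 - 3*A^4 + 2 - A^-4.
Substitute A = t^(-1/4), i.e. A^e → t^(-e/4): V(t) = -t + 2 - 3*t^-1 + 6*t^-2 - 6*t^-3 + 7*t^-4 - 7*t^-5 + 6*t^-6 - 4*t^-7 + 2*t^-8 - t^-9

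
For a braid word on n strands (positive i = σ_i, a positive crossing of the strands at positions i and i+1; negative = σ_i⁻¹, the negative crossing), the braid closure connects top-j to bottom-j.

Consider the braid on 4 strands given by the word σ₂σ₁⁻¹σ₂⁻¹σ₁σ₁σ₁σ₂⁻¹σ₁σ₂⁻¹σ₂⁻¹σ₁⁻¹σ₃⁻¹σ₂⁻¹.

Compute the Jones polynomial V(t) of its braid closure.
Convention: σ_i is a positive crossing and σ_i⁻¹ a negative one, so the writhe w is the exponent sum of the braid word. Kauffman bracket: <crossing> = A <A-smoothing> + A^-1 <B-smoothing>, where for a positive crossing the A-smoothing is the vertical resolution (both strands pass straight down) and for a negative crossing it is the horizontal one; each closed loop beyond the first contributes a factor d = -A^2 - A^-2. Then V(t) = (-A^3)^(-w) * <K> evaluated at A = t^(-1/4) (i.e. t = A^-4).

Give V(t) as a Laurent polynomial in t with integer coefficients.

t^2 - 2*t + 3 - 3*t^-1 + 4*t^-2 - 3*t^-3 + 2*t^-4 - 2*t^-5 + t^-6

Derivation:
The presented braid s2 s1^-1 s2^-1 s1 s1 s1 s2^-1 s1 s2^-1 s2^-1 s1^-1 s3^-1 s2^-1 on 4 strands reduces by inverse Markov moves (closure unchanged at each step):
  Deconjugate: the word is γ·β·γ⁻¹ with γ = s2 (prefix) and γ⁻¹ = s2^-1 (suffix); strip both.
  Destabilize: the word has the form β·s3^-1 where s3^-1 occurs only as the final letter (β ∈ B_3); drop it and the last strand → 3 strands.
Reduced to β = s1^-1 s2^-1 s1 s1 s1 s2^-1 s1 s2^-1 s2^-1 s1^-1 on 3 strands, 10 crossings.
Compute on β:
Braid: s1^-1 s2^-1 s1 s1 s1 s2^-1 s1 s2^-1 s2^-1 s1^-1 on 3 strands, 10 crossings.
Writhe w = (#positive) - (#negative) = 4 - 6 = -2.
Computing the Kauffman bracket via state sum. There are 2^10 = 1024 states.
Smooth each crossing (0=||, 1=⌣⌢); contribution A^(Σ sign_k(1-2s_k)) * d^(L-1).
Tabulate the states by total A-exponent and number of loops L (A-exp: L × count):
  A^10: L=5 ×1
  A^8: L=4 ×10
  A^6: L=3 ×38, L=5 ×7
  A^4: L=2 ×67, L=4 ×49, L=6 ×4
  A^2: L=1 ×46, L=3 ×130, L=5 ×33, L=7 ×1
  A^0: L=2 ×131, L=4 ×110, L=6 ×11
  A^-2: L=1 ×25, L=3 ×133, L=5 ×51, L=7 ×1
  A^-4: L=2 ×37, L=4 ×72, L=6 ×11
  A^-6: L=3 ×25, L=5 ×19, L=7 ×1
  A^-8: L=4 ×8, L=6 ×2
  A^-10: L=5 ×1
Each group contributes A^e * Σ count * d^(L-1):
Powers of d = -A^2 - A^-2: d^2 = A^4 + 2 + A^-4; d^3 = -A^6 - 3*A^2 - 3*A^-2 - A^-6; d^4 = A^8 + 4*A^4 + 6 + 4*A^-4 + A^-8; d^5 = -A^10 - 5*A^6 - 10*A^2 - 10*A^-2 - 5*A^-6 - A^-10; d^6 = A^12 + 6*A^8 + 15*A^4 + 20 + 15*A^-4 + 6*A^-8 + A^-12.
  A^10 * (d^4) = A^18 + 4*A^14 + 6*A^10 + 4*A^6 + A^2
  A^8 * (10*d^3) = -10*A^14 - 30*A^10 - 30*A^6 - 10*A^2
  A^6 * (38*d^2 + 7*d^4) = 7*A^14 + 66*A^10 + 118*A^6 + 66*A^2 + 7*A^-2
  A^4 * (67*d + 49*d^3 + 4*d^5) = -4*A^14 - 69*A^10 - 254*A^6 - 254*A^2 - 69*A^-2 - 4*A^-6
  A^2 * (46 + 130*d^2 + 33*d^4 + d^6) = A^14 + 39*A^10 + 277*A^6 + 524*A^2 + 277*A^-2 + 39*A^-6 + A^-10
  A^0 * (131*d + 110*d^3 + 11*d^5) = -11*A^10 - 165*A^6 - 571*A^2 - 571*A^-2 - 165*A^-6 - 11*A^-10
  A^-2 * (25 + 133*d^2 + 51*d^4 + d^6) = A^10 + 57*A^6 + 352*A^2 + 617*A^-2 + 352*A^-6 + 57*A^-10 + A^-14
  A^-4 * (37*d + 72*d^3 + 11*d^5) = -11*A^6 - 127*A^2 - 363*A^-2 - 363*A^-6 - 127*A^-10 - 11*A^-14
  A^-6 * (25*d^2 + 19*d^4 + d^6) = A^6 + 25*A^2 + 116*A^-2 + 184*A^-6 + 116*A^-10 + 25*A^-14 + A^-18
  A^-8 * (8*d^3 + 2*d^5) = -2*A^2 - 18*A^-2 - 44*A^-6 - 44*A^-10 - 18*A^-14 - 2*A^-18
  A^-10 * (d^4) = A^-2 + 4*A^-6 + 6*A^-10 + 4*A^-14 + A^-18
Summing the groups: <K> = A^18 - 2*A^14 + 2*A^10 - 3*A^6 + 4*A^2 - 3*A^-2 + 3*A^-6 - 2*A^-10 + A^-14
Normalise by the writhe: (-A^3)^(-w) = (-A^3)^(2) = A^6, so f(A) = A^6 * <K> = A^24 - 2*A^20 + 2*A^16 - 3*A^12 + 4*A^8 - 3*A^4 + 3 - 2*A^-4 + A^-8.
Substitute A = t^(-1/4), i.e. A^e → t^(-e/4): V(t) = t^2 - 2*t + 3 - 3*t^-1 + 4*t^-2 - 3*t^-3 + 2*t^-4 - 2*t^-5 + t^-6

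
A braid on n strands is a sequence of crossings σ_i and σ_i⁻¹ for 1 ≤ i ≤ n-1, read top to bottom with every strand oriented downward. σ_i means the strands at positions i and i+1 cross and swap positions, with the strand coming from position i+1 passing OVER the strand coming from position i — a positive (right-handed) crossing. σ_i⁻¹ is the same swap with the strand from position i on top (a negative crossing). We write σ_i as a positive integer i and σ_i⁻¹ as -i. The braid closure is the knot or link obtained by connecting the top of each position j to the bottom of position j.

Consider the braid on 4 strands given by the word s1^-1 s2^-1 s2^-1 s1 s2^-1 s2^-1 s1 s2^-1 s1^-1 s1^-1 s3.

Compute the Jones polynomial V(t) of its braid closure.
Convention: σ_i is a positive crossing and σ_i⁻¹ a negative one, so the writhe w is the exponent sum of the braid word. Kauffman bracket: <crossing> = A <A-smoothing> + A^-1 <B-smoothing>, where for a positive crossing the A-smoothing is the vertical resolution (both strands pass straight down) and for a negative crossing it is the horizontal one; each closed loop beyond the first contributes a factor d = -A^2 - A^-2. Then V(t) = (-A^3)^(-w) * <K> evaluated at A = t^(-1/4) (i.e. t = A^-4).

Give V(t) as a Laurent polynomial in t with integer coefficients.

2*t^-2 - 3*t^-3 + 6*t^-4 - 7*t^-5 + 7*t^-6 - 7*t^-7 + 5*t^-8 - 3*t^-9 + t^-10

Derivation:
The presented braid s1^-1 s2^-1 s2^-1 s1 s2^-1 s2^-1 s1 s2^-1 s1^-1 s1^-1 s3 on 4 strands reduces by inverse Markov moves (closure unchanged at each step):
  Destabilize: the word has the form β·s3 where s3 occurs only as the final letter (β ∈ B_3); drop it and the last strand → 3 strands.
Reduced to β = s1^-1 s2^-1 s2^-1 s1 s2^-1 s2^-1 s1 s2^-1 s1^-1 s1^-1 on 3 strands, 10 crossings.
Compute on β:
Braid: s1^-1 s2^-1 s2^-1 s1 s2^-1 s2^-1 s1 s2^-1 s1^-1 s1^-1 on 3 strands, 10 crossings.
Writhe w = (#positive) - (#negative) = 2 - 8 = -6.
Enumerate smoothing states for the bracket polynomial. There are 2^10 = 1024 states.
For each crossing: s=0 is the vertical smoothing, s=1 horizontal. Crossing k contributes A^(sign_k * (1 - 2*s_k)); loop factor d = -A^2 - A^-2.
Tabulate the states by total A-exponent and number of loops L (A-exp: L × count):
  A^10: L=7 ×1
  A^8: L=6 ×10
  A^6: L=5 ×44, L=7 ×1
  A^4: L=4 ×110, L=6 ×10
  A^2: L=3 ×166, L=5 ×44
  A^0: L=2 ×144, L=4 ×106, L=6 ×2
  A^-2: L=1 ×57, L=3 ×140, L=5 ×13
  A^-4: L=2 ×91, L=4 ×28, L=6 ×1
  A^-6: L=1 ×16, L=3 ×26, L=5 ×3
  A^-8: L=2 ×7, L=4 ×3
  A^-10: L=3 ×1
Each group contributes A^e * Σ count * d^(L-1):
Powers of d = -A^2 - A^-2: d^2 = A^4 + 2 + A^-4; d^3 = -A^6 - 3*A^2 - 3*A^-2 - A^-6; d^4 = A^8 + 4*A^4 + 6 + 4*A^-4 + A^-8; d^5 = -A^10 - 5*A^6 - 10*A^2 - 10*A^-2 - 5*A^-6 - A^-10; d^6 = A^12 + 6*A^8 + 15*A^4 + 20 + 15*A^-4 + 6*A^-8 + A^-12.
  A^10 * (d^6) = A^22 + 6*A^18 + 15*A^14 + 20*A^10 + 15*A^6 + 6*A^2 + A^-2
  A^8 * (10*d^5) = -10*A^18 - 50*A^14 - 100*A^10 - 100*A^6 - 50*A^2 - 10*A^-2
  A^6 * (44*d^4 + d^6) = A^18 + 50*A^14 + 191*A^10 + 284*A^6 + 191*A^2 + 50*A^-2 + A^-6
  A^4 * (110*d^3 + 10*d^5) = -10*A^14 - 160*A^10 - 430*A^6 - 430*A^2 - 160*A^-2 - 10*A^-6
  A^2 * (166*d^2 + 44*d^4) = 44*A^10 + 342*A^6 + 596*A^2 + 342*A^-2 + 44*A^-6
  A^0 * (144*d + 106*d^3 + 2*d^5) = -2*A^10 - 116*A^6 - 482*A^2 - 482*A^-2 - 116*A^-6 - 2*A^-10
  A^-2 * (57 + 140*d^2 + 13*d^4) = 13*A^6 + 192*A^2 + 415*A^-2 + 192*A^-6 + 13*A^-10
  A^-4 * (91*d + 28*d^3 + d^5) = -A^6 - 33*A^2 - 185*A^-2 - 185*A^-6 - 33*A^-10 - A^-14
  A^-6 * (16 + 26*d^2 + 3*d^4) = 3*A^2 + 38*A^-2 + 86*A^-6 + 38*A^-10 + 3*A^-14
  A^-8 * (7*d + 3*d^3) = -3*A^-2 - 16*A^-6 - 16*A^-10 - 3*A^-14
  A^-10 * (d^2) = A^-6 + 2*A^-10 + A^-14
Summing the groups: <K> = A^22 - 3*A^18 + 5*A^14 - 7*A^10 + 7*A^6 - 7*A^2 + 6*A^-2 - 3*A^-6 + 2*A^-10
Normalise by the writhe: (-A^3)^(-w) = (-A^3)^(6) = A^18, so f(A) = A^18 * <K> = A^40 - 3*A^36 + 5*A^32 - 7*A^28 + 7*A^24 - 7*A^20 + 6*A^16 - 3*A^12 + 2*A^8.
Substitute A = t^(-1/4), i.e. A^e → t^(-e/4): V(t) = 2*t^-2 - 3*t^-3 + 6*t^-4 - 7*t^-5 + 7*t^-6 - 7*t^-7 + 5*t^-8 - 3*t^-9 + t^-10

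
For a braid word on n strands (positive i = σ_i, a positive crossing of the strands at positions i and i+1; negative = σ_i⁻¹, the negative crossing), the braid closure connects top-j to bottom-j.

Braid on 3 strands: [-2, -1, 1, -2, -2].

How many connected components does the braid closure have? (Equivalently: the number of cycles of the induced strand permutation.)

Track the strand permutation on 3 strands, starting from identity.
  step 1: s2^-1 swaps positions 2,3 -> [1 3 2]
  step 2: s1^-1 swaps positions 1,2 -> [3 1 2]
  step 3: s1 swaps positions 1,2 -> [1 3 2]
  step 4: s2^-1 swaps positions 2,3 -> [1 2 3]
  step 5: s2^-1 swaps positions 2,3 -> [1 3 2]
Final permutation (position -> original strand): [1 3 2]
Closure components = cycle count of this permutation = 2.

Answer: 2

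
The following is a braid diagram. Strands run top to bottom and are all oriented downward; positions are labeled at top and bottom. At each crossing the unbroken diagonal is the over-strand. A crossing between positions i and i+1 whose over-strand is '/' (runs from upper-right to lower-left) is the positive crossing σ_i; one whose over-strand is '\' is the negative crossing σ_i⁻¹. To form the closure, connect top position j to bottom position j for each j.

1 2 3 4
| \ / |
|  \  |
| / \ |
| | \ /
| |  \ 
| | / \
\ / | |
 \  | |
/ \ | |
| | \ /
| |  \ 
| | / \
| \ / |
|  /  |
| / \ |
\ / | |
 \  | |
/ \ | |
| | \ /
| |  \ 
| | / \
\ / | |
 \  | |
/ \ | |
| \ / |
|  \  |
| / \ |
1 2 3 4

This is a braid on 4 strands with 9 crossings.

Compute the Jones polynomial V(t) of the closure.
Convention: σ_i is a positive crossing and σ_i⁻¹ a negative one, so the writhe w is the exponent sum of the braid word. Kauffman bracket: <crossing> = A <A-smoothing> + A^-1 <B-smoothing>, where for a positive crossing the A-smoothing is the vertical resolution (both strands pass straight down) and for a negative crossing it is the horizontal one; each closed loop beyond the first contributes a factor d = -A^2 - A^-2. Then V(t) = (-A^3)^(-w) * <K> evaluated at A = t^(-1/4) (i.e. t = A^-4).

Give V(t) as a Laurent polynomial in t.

t^-2 - 2*t^-3 + 5*t^-4 - 5*t^-5 + 6*t^-6 - 6*t^-7 + 4*t^-8 - 3*t^-9 + t^-10

Derivation:
Reading the diagram top to bottom ('/'-over between positions i,i+1 = s_i, '\'-over = s_i^-1): braid word = s2^-1 s3^-1 s1^-1 s3^-1 s2 s1^-1 s3^-1 s1^-1 s2^-1.
Braid: s2^-1 s3^-1 s1^-1 s3^-1 s2 s1^-1 s3^-1 s1^-1 s2^-1 on 4 strands, 9 crossings.
Writhe w = (#positive) - (#negative) = 1 - 8 = -7.
Computing the Kauffman bracket via state sum. There are 2^9 = 512 states.
For each crossing: s=0 is the vertical smoothing, s=1 horizontal. Crossing k contributes A^(sign_k * (1 - 2*s_k)); loop factor d = -A^2 - A^-2.
Tabulate the states by total A-exponent and number of loops L (A-exp: L × count):
  A^9: L=6 ×1
  A^7: L=5 ×9
  A^5: L=4 ×35, L=6 ×1
  A^3: L=3 ×74, L=5 ×10
  A^1: L=2 ×85, L=4 ×41
  A^-1: L=1 ×42, L=3 ×80, L=5 ×4
  A^-3: L=2 ×65, L=4 ×19
  A^-5: L=1 ×9, L=3 ×26, L=5 ×1
  A^-7: L=2 ×6, L=4 ×3
  A^-9: L=3 ×1
Each group contributes A^e * Σ count * d^(L-1):
Powers of d = -A^2 - A^-2: d^2 = A^4 + 2 + A^-4; d^3 = -A^6 - 3*A^2 - 3*A^-2 - A^-6; d^4 = A^8 + 4*A^4 + 6 + 4*A^-4 + A^-8; d^5 = -A^10 - 5*A^6 - 10*A^2 - 10*A^-2 - 5*A^-6 - A^-10.
  A^9 * (d^5) = -A^19 - 5*A^15 - 10*A^11 - 10*A^7 - 5*A^3 - A^-1
  A^7 * (9*d^4) = 9*A^15 + 36*A^11 + 54*A^7 + 36*A^3 + 9*A^-1
  A^5 * (35*d^3 + d^5) = -A^15 - 40*A^11 - 115*A^7 - 115*A^3 - 40*A^-1 - A^-5
  A^3 * (74*d^2 + 10*d^4) = 10*A^11 + 114*A^7 + 208*A^3 + 114*A^-1 + 10*A^-5
  A^1 * (85*d + 41*d^3) = -41*A^7 - 208*A^3 - 208*A^-1 - 41*A^-5
  A^-1 * (42 + 80*d^2 + 4*d^4) = 4*A^7 + 96*A^3 + 226*A^-1 + 96*A^-5 + 4*A^-9
  A^-3 * (65*d + 19*d^3) = -19*A^3 - 122*A^-1 - 122*A^-5 - 19*A^-9
  A^-5 * (9 + 26*d^2 + d^4) = A^3 + 30*A^-1 + 67*A^-5 + 30*A^-9 + A^-13
  A^-7 * (6*d + 3*d^3) = -3*A^-1 - 15*A^-5 - 15*A^-9 - 3*A^-13
  A^-9 * (d^2) = A^-5 + 2*A^-9 + A^-13
Summing the groups: <K> = -A^19 + 3*A^15 - 4*A^11 + 6*A^7 - 6*A^3 + 5*A^-1 - 5*A^-5 + 2*A^-9 - A^-13
Normalise by the writhe: (-A^3)^(-w) = (-A^3)^(7) = -A^21, so f(A) = -A^21 * <K> = A^40 - 3*A^36 + 4*A^32 - 6*A^28 + 6*A^24 - 5*A^20 + 5*A^16 - 2*A^12 + A^8.
Substitute A = t^(-1/4), i.e. A^e → t^(-e/4): V(t) = t^-2 - 2*t^-3 + 5*t^-4 - 5*t^-5 + 6*t^-6 - 6*t^-7 + 4*t^-8 - 3*t^-9 + t^-10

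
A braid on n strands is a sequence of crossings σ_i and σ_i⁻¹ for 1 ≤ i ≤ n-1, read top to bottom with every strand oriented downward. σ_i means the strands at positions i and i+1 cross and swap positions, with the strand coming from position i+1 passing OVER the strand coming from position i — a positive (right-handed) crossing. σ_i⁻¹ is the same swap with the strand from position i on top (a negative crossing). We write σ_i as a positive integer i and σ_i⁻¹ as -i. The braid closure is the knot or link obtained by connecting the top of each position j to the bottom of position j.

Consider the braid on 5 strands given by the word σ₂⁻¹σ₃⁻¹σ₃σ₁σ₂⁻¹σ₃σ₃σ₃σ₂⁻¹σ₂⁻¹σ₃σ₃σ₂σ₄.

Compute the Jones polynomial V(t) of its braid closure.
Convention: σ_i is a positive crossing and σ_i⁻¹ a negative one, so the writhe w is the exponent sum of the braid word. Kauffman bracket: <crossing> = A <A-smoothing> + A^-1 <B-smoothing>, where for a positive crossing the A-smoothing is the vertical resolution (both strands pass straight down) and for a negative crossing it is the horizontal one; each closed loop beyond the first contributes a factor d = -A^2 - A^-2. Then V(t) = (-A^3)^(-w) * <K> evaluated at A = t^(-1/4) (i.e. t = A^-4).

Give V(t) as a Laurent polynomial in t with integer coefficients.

The presented braid s2^-1 s3^-1 s3 s1 s2^-1 s3 s3 s3 s2^-1 s2^-1 s3 s3 s2 s4 on 5 strands reduces by inverse Markov moves (closure unchanged at each step):
  Destabilize: the word has the form β·s4 where s4 occurs only as the final letter (β ∈ B_4); drop it and the last strand → 4 strands.
  Deconjugate: the word is γ·β·γ⁻¹ with γ = s2^-1 s3^-1 (prefix) and γ⁻¹ = s3 s2 (suffix); strip both.
Reduced to β = s3 s1 s2^-1 s3 s3 s3 s2^-1 s2^-1 s3 on 4 strands, 9 crossings.
Compute on β:
Braid: s3 s1 s2^-1 s3 s3 s3 s2^-1 s2^-1 s3 on 4 strands, 9 crossings.
Writhe w = (#positive) - (#negative) = 6 - 3 = 3.
Enumerate smoothing states for the bracket polynomial. There are 2^9 = 512 states.
For each crossing: s=0 is the vertical smoothing, s=1 horizontal. Crossing k contributes A^(sign_k * (1 - 2*s_k)); loop factor d = -A^2 - A^-2.
Tabulate the states by total A-exponent and number of loops L (A-exp: L × count):
  A^9: L=5 ×1
  A^7: L=4 ×9
  A^5: L=3 ×32, L=5 ×4
  A^3: L=2 ×51, L=4 ×32, L=6 ×1
  A^1: L=1 ×27, L=3 ×81, L=5 ×18
  A^-1: L=2 ×53, L=4 ×67, L=6 ×6
  A^-3: L=3 ×50, L=5 ×33, L=7 ×1
  A^-5: L=4 ×27, L=6 ×9
  A^-7: L=5 ×8, L=7 ×1
  A^-9: L=6 ×1
Each group contributes A^e * Σ count * d^(L-1):
Powers of d = -A^2 - A^-2: d^2 = A^4 + 2 + A^-4; d^3 = -A^6 - 3*A^2 - 3*A^-2 - A^-6; d^4 = A^8 + 4*A^4 + 6 + 4*A^-4 + A^-8; d^5 = -A^10 - 5*A^6 - 10*A^2 - 10*A^-2 - 5*A^-6 - A^-10; d^6 = A^12 + 6*A^8 + 15*A^4 + 20 + 15*A^-4 + 6*A^-8 + A^-12.
  A^9 * (d^4) = A^17 + 4*A^13 + 6*A^9 + 4*A^5 + A
  A^7 * (9*d^3) = -9*A^13 - 27*A^9 - 27*A^5 - 9*A
  A^5 * (32*d^2 + 4*d^4) = 4*A^13 + 48*A^9 + 88*A^5 + 48*A + 4*A^-3
  A^3 * (51*d + 32*d^3 + d^5) = -A^13 - 37*A^9 - 157*A^5 - 157*A - 37*A^-3 - A^-7
  A^1 * (27 + 81*d^2 + 18*d^4) = 18*A^9 + 153*A^5 + 297*A + 153*A^-3 + 18*A^-7
  A^-1 * (53*d + 67*d^3 + 6*d^5) = -6*A^9 - 97*A^5 - 314*A - 314*A^-3 - 97*A^-7 - 6*A^-11
  A^-3 * (50*d^2 + 33*d^4 + d^6) = A^9 + 39*A^5 + 197*A + 318*A^-3 + 197*A^-7 + 39*A^-11 + A^-15
  A^-5 * (27*d^3 + 9*d^5) = -9*A^5 - 72*A - 171*A^-3 - 171*A^-7 - 72*A^-11 - 9*A^-15
  A^-7 * (8*d^4 + d^6) = A^5 + 14*A + 47*A^-3 + 68*A^-7 + 47*A^-11 + 14*A^-15 + A^-19
  A^-9 * (d^5) = -A - 5*A^-3 - 10*A^-7 - 10*A^-11 - 5*A^-15 - A^-19
Summing the groups: <K> = A^17 - 2*A^13 + 3*A^9 - 5*A^5 + 4*A - 5*A^-3 + 4*A^-7 - 2*A^-11 + A^-15
Normalise by the writhe: (-A^3)^(-w) = (-A^3)^(-3) = -A^-9, so f(A) = -A^-9 * <K> = -A^8 + 2*A^4 - 3 + 5*A^-4 - 4*A^-8 + 5*A^-12 - 4*A^-16 + 2*A^-20 - A^-24.
Substitute A = t^(-1/4), i.e. A^e → t^(-e/4): V(t) = -t^6 + 2*t^5 - 4*t^4 + 5*t^3 - 4*t^2 + 5*t - 3 + 2*t^-1 - t^-2

Answer: -t^6 + 2*t^5 - 4*t^4 + 5*t^3 - 4*t^2 + 5*t - 3 + 2*t^-1 - t^-2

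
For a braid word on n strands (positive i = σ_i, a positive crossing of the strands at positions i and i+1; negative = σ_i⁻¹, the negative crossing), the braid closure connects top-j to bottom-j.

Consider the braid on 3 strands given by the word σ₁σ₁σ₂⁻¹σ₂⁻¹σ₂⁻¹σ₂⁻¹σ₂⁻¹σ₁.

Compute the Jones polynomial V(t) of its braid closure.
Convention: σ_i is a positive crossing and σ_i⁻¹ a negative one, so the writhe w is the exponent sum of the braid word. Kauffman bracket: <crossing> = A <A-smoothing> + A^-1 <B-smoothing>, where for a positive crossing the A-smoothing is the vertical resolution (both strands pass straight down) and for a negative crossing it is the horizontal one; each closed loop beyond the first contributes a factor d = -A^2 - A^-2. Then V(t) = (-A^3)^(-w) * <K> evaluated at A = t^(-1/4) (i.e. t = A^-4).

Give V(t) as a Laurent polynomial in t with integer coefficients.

-t^2 + t - 1 + 3*t^-1 - 2*t^-2 + 3*t^-3 - 2*t^-4 + t^-5 - t^-6

Derivation:
Braid: s1 s1 s2^-1 s2^-1 s2^-1 s2^-1 s2^-1 s1 on 3 strands, 8 crossings.
Writhe w = (#positive) - (#negative) = 3 - 5 = -2.
State-sum expansion of <K>. There are 2^8 = 256 states.
Smooth each crossing (0=||, 1=⌣⌢); contribution A^(Σ sign_k(1-2s_k)) * d^(L-1).
Tabulate the states by total A-exponent and number of loops L (A-exp: L × count):
  A^8: L=6 ×1
  A^6: L=5 ×8
  A^4: L=4 ×25, L=6 ×3
  A^2: L=3 ×40, L=5 ×15, L=7 ×1
  A^0: L=2 ×35, L=4 ×30, L=6 ×5
  A^-2: L=1 ×15, L=3 ×31, L=5 ×10
  A^-4: L=2 ×18, L=4 ×10
  A^-6: L=3 ×8
  A^-8: L=4 ×1
Each group contributes A^e * Σ count * d^(L-1):
Powers of d = -A^2 - A^-2: d^2 = A^4 + 2 + A^-4; d^3 = -A^6 - 3*A^2 - 3*A^-2 - A^-6; d^4 = A^8 + 4*A^4 + 6 + 4*A^-4 + A^-8; d^5 = -A^10 - 5*A^6 - 10*A^2 - 10*A^-2 - 5*A^-6 - A^-10; d^6 = A^12 + 6*A^8 + 15*A^4 + 20 + 15*A^-4 + 6*A^-8 + A^-12.
  A^8 * (d^5) = -A^18 - 5*A^14 - 10*A^10 - 10*A^6 - 5*A^2 - A^-2
  A^6 * (8*d^4) = 8*A^14 + 32*A^10 + 48*A^6 + 32*A^2 + 8*A^-2
  A^4 * (25*d^3 + 3*d^5) = -3*A^14 - 40*A^10 - 105*A^6 - 105*A^2 - 40*A^-2 - 3*A^-6
  A^2 * (40*d^2 + 15*d^4 + d^6) = A^14 + 21*A^10 + 115*A^6 + 190*A^2 + 115*A^-2 + 21*A^-6 + A^-10
  A^0 * (35*d + 30*d^3 + 5*d^5) = -5*A^10 - 55*A^6 - 175*A^2 - 175*A^-2 - 55*A^-6 - 5*A^-10
  A^-2 * (15 + 31*d^2 + 10*d^4) = 10*A^6 + 71*A^2 + 137*A^-2 + 71*A^-6 + 10*A^-10
  A^-4 * (18*d + 10*d^3) = -10*A^2 - 48*A^-2 - 48*A^-6 - 10*A^-10
  A^-6 * (8*d^2) = 8*A^-2 + 16*A^-6 + 8*A^-10
  A^-8 * (d^3) = -A^-2 - 3*A^-6 - 3*A^-10 - A^-14
Summing the groups: <K> = -A^18 + A^14 - 2*A^10 + 3*A^6 - 2*A^2 + 3*A^-2 - A^-6 + A^-10 - A^-14
Normalise by the writhe: (-A^3)^(-w) = (-A^3)^(2) = A^6, so f(A) = A^6 * <K> = -A^24 + A^20 - 2*A^16 + 3*A^12 - 2*A^8 + 3*A^4 - 1 + A^-4 - A^-8.
Substitute A = t^(-1/4), i.e. A^e → t^(-e/4): V(t) = -t^2 + t - 1 + 3*t^-1 - 2*t^-2 + 3*t^-3 - 2*t^-4 + t^-5 - t^-6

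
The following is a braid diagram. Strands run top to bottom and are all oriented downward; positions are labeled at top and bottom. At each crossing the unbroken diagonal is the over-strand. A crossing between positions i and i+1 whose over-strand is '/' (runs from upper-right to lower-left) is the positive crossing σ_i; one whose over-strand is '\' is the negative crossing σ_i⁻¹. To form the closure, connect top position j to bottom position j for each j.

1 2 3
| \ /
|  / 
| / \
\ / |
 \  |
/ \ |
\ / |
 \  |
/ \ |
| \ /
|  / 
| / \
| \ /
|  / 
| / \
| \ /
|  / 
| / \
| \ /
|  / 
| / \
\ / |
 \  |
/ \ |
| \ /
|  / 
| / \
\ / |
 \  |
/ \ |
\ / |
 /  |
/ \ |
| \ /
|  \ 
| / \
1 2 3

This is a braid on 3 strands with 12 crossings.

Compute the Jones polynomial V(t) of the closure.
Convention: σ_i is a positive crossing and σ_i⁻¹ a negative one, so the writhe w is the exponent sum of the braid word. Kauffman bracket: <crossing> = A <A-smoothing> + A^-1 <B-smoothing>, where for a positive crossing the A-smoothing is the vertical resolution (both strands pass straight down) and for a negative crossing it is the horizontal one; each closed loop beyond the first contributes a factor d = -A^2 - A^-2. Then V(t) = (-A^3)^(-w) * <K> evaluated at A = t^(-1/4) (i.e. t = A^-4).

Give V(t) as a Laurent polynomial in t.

-t^6 + 2*t^5 - 3*t^4 + 4*t^3 - 4*t^2 + 4*t - 2 + 2*t^-1 - t^-2

Derivation:
Reading the diagram top to bottom ('/'-over between positions i,i+1 = s_i, '\'-over = s_i^-1): braid word = s2 s1^-1 s1^-1 s2 s2 s2 s2 s1^-1 s2 s1^-1 s1 s2^-1.
The presented braid s2 s1^-1 s1^-1 s2 s2 s2 s2 s1^-1 s2 s1^-1 s1 s2^-1 on 3 strands reduces by inverse Markov moves (closure unchanged at each step):
  Deconjugate: the word is γ·β·γ⁻¹ with γ = s2 s1^-1 (prefix) and γ⁻¹ = s1 s2^-1 (suffix); strip both.
Reduced to β = s1^-1 s2 s2 s2 s2 s1^-1 s2 s1^-1 on 3 strands, 8 crossings.
Compute on β:
Braid: s1^-1 s2 s2 s2 s2 s1^-1 s2 s1^-1 on 3 strands, 8 crossings.
Writhe w = (#positive) - (#negative) = 5 - 3 = 2.
Enumerate smoothing states for the bracket polynomial. There are 2^8 = 256 states.
Each crossing splits two ways (0=vertical, 1=horizontal). The state's weight is A^(#A-smoothings - #B-smoothings) * d^(loops - 1).
Tabulate the states by total A-exponent and number of loops L (A-exp: L × count):
  A^8: L=4 ×1
  A^6: L=3 ×8
  A^4: L=2 ×22, L=4 ×6
  A^2: L=1 ×23, L=3 ×29, L=5 ×4
  A^0: L=2 ×47, L=4 ×22, L=6 ×1
  A^-2: L=3 ×48, L=5 ×8
  A^-4: L=4 ×27, L=6 ×1
  A^-6: L=5 ×8
  A^-8: L=6 ×1
Each group contributes A^e * Σ count * d^(L-1):
Powers of d = -A^2 - A^-2: d^2 = A^4 + 2 + A^-4; d^3 = -A^6 - 3*A^2 - 3*A^-2 - A^-6; d^4 = A^8 + 4*A^4 + 6 + 4*A^-4 + A^-8; d^5 = -A^10 - 5*A^6 - 10*A^2 - 10*A^-2 - 5*A^-6 - A^-10.
  A^8 * (d^3) = -A^14 - 3*A^10 - 3*A^6 - A^2
  A^6 * (8*d^2) = 8*A^10 + 16*A^6 + 8*A^2
  A^4 * (22*d + 6*d^3) = -6*A^10 - 40*A^6 - 40*A^2 - 6*A^-2
  A^2 * (23 + 29*d^2 + 4*d^4) = 4*A^10 + 45*A^6 + 105*A^2 + 45*A^-2 + 4*A^-6
  A^0 * (47*d + 22*d^3 + d^5) = -A^10 - 27*A^6 - 123*A^2 - 123*A^-2 - 27*A^-6 - A^-10
  A^-2 * (48*d^2 + 8*d^4) = 8*A^6 + 80*A^2 + 144*A^-2 + 80*A^-6 + 8*A^-10
  A^-4 * (27*d^3 + d^5) = -A^6 - 32*A^2 - 91*A^-2 - 91*A^-6 - 32*A^-10 - A^-14
  A^-6 * (8*d^4) = 8*A^2 + 32*A^-2 + 48*A^-6 + 32*A^-10 + 8*A^-14
  A^-8 * (d^5) = -A^2 - 5*A^-2 - 10*A^-6 - 10*A^-10 - 5*A^-14 - A^-18
Summing the groups: <K> = -A^14 + 2*A^10 - 2*A^6 + 4*A^2 - 4*A^-2 + 4*A^-6 - 3*A^-10 + 2*A^-14 - A^-18
Normalise by the writhe: (-A^3)^(-w) = (-A^3)^(-2) = A^-6, so f(A) = A^-6 * <K> = -A^8 + 2*A^4 - 2 + 4*A^-4 - 4*A^-8 + 4*A^-12 - 3*A^-16 + 2*A^-20 - A^-24.
Substitute A = t^(-1/4), i.e. A^e → t^(-e/4): V(t) = -t^6 + 2*t^5 - 3*t^4 + 4*t^3 - 4*t^2 + 4*t - 2 + 2*t^-1 - t^-2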